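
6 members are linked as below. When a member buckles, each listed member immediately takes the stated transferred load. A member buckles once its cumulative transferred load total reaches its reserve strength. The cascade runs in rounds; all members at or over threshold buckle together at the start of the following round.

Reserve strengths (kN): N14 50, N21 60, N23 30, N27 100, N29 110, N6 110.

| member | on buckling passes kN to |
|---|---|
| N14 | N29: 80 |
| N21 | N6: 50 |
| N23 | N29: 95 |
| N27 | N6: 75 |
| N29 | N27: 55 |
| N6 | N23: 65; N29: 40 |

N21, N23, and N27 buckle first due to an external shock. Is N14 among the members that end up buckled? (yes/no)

no

Round 1 — N21, N23, N27 buckle (initial).
  N29: +95 → 95 < 110
  N6: +50+75 → 125 ≥ 110
Round 2 — N6 buckles.
  N29: +40 → 135 ≥ 110
Round 3 — N29 buckles.
No further bucklings.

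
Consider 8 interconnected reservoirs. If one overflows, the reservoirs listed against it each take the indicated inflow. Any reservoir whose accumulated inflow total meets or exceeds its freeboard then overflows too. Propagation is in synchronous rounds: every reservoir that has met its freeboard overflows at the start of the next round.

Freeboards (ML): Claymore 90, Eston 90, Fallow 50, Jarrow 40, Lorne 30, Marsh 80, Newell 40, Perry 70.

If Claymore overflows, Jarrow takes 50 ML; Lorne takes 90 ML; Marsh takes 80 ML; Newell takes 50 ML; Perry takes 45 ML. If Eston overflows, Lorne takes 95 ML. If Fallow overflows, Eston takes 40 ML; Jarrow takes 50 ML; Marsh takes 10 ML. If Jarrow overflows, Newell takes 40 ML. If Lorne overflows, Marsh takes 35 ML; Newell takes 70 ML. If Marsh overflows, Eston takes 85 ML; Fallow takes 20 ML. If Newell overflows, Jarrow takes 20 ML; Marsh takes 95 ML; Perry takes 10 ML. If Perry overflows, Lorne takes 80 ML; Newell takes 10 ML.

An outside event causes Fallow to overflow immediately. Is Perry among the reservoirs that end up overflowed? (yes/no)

Round 1 — Fallow overflows (initial).
  Eston: +40 → 40 < 90
  Jarrow: +50 → 50 ≥ 40
  Marsh: +10 → 10 < 80
Round 2 — Jarrow overflows.
  Newell: +40 → 40 ≥ 40
Round 3 — Newell overflows.
  Marsh: +95 → 105 ≥ 80
  Perry: +10 → 10 < 70
Round 4 — Marsh overflows.
  Eston: +85 → 125 ≥ 90
Round 5 — Eston overflows.
  Lorne: +95 → 95 ≥ 30
Round 6 — Lorne overflows.
No further overflows.

no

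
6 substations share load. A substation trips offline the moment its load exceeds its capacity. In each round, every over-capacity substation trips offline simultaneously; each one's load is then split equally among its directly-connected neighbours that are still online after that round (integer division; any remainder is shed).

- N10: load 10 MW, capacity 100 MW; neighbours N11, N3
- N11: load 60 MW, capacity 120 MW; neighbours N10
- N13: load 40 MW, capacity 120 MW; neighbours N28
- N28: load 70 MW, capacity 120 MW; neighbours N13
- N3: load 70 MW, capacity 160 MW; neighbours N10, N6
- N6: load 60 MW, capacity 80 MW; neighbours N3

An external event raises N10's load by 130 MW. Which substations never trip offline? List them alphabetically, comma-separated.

N13, N28, N3, N6

Round 1 — N10 at 140 > 100. N10 trips offline.
  N10 sheds 140 MW to N11, N3: 70 each.
    N11: 60+70 = 130 > 120
    N3: 70+70 = 140 ≤ 160
Round 2 — N11 trips offline.
  N11 sheds 130 MW: no online neighbours, lost.
No further trips.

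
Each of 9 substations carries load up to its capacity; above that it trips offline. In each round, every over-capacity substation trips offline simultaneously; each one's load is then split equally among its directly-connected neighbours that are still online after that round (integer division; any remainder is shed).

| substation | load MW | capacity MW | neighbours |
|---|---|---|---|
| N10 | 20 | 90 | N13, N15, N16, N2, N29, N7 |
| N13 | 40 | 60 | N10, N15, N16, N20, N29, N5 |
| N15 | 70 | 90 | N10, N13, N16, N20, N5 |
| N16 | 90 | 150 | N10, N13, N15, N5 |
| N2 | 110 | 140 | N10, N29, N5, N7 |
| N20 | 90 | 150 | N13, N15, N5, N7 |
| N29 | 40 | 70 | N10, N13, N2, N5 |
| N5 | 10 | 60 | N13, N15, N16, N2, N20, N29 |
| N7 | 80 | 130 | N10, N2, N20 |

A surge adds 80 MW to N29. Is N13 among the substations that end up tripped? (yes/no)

yes

Round 1 — N29 at 120 > 70. N29 trips offline.
  N29 sheds 120 MW to N10, N13, N2, N5: 30 each.
    N10: 20+30 = 50 ≤ 90
    N13: 40+30 = 70 > 60
    N2: 110+30 = 140 ≤ 140
    N5: 10+30 = 40 ≤ 60
Round 2 — N13 trips offline.
  N13 sheds 70 MW to N10, N15, N16, N20, N5: 14 each.
    N10: 50+14 = 64 ≤ 90
    N15: 70+14 = 84 ≤ 90
    N16: 90+14 = 104 ≤ 150
    N20: 90+14 = 104 ≤ 150
    N5: 40+14 = 54 ≤ 60
No further trips.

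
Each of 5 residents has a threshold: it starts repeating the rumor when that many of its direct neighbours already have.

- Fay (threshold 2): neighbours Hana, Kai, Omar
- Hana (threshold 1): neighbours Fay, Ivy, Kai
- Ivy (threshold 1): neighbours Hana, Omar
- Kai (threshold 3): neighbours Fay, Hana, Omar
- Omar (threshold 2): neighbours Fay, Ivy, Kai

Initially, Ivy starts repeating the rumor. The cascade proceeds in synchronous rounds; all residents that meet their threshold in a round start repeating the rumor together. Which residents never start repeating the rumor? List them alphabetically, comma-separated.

Round 1 — Ivy starts repeating the rumor (initial).
Round 2 — checking thresholds:
  Hana: 1 of 3 neighbours ≥ 1, starts repeating the rumor.
  Omar: 1 of 3 neighbours < 2, holds.
Round 3 — no new spreads; cascade stops.

Fay, Kai, Omar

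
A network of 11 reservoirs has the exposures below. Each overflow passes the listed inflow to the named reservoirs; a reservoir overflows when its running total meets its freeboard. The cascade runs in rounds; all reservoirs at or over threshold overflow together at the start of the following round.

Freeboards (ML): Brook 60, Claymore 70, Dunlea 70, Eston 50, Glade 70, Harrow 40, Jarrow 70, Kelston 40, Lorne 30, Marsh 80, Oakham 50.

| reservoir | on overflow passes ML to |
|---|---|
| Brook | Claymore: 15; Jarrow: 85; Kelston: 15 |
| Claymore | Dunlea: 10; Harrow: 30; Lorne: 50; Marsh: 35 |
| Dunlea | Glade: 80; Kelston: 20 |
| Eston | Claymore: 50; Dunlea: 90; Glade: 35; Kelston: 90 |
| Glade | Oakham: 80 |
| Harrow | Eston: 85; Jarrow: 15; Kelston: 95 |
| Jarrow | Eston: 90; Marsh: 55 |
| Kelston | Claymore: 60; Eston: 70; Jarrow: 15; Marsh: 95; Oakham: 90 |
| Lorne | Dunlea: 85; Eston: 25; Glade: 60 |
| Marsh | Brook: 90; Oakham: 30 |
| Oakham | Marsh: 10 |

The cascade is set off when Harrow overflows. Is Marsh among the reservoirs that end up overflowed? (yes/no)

Round 1 — Harrow overflows (initial).
  Eston: +85 → 85 ≥ 50
  Jarrow: +15 → 15 < 70
  Kelston: +95 → 95 ≥ 40
Round 2 — Eston, Kelston overflow.
  Claymore: +50+60 → 110 ≥ 70
  Dunlea: +90 → 90 ≥ 70
  Glade: +35 → 35 < 70
  Jarrow: +15 → 30 < 70
  Marsh: +95 → 95 ≥ 80
  Oakham: +90 → 90 ≥ 50
Round 3 — Claymore, Dunlea, Marsh, Oakham overflow.
  Brook: +90 → 90 ≥ 60
  Glade: +80 → 115 ≥ 70
  Lorne: +50 → 50 ≥ 30
Round 4 — Brook, Glade, Lorne overflow.
  Jarrow: +85 → 115 ≥ 70
Round 5 — Jarrow overflows.
No further overflows.

yes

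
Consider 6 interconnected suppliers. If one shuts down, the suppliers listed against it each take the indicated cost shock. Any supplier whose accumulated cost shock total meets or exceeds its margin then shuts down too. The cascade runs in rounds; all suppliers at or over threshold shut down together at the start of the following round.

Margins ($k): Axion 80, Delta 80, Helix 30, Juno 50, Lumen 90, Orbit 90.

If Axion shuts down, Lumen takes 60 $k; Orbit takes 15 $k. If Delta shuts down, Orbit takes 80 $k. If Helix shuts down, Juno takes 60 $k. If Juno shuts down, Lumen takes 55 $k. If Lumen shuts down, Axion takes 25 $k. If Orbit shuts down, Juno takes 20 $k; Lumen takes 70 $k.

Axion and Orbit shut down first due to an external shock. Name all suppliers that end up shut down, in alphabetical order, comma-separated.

Round 1 — Axion, Orbit shut down (initial).
  Juno: +20 → 20 < 50
  Lumen: +60+70 → 130 ≥ 90
Round 2 — Lumen shuts down.
No further shutdowns.

Axion, Lumen, Orbit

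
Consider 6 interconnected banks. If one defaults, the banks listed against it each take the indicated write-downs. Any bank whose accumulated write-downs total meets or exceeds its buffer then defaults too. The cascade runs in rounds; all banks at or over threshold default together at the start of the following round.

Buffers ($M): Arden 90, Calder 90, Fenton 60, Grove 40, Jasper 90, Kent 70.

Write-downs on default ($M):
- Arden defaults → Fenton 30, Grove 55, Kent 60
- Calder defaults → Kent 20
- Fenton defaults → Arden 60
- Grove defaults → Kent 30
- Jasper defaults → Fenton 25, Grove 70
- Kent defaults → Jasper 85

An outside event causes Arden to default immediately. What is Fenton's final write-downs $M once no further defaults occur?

30

Round 1 — Arden defaults (initial).
  Fenton: +30 → 30 < 60
  Grove: +55 → 55 ≥ 40
  Kent: +60 → 60 < 70
Round 2 — Grove defaults.
  Kent: +30 → 90 ≥ 70
Round 3 — Kent defaults.
  Jasper: +85 → 85 < 90
No further defaults.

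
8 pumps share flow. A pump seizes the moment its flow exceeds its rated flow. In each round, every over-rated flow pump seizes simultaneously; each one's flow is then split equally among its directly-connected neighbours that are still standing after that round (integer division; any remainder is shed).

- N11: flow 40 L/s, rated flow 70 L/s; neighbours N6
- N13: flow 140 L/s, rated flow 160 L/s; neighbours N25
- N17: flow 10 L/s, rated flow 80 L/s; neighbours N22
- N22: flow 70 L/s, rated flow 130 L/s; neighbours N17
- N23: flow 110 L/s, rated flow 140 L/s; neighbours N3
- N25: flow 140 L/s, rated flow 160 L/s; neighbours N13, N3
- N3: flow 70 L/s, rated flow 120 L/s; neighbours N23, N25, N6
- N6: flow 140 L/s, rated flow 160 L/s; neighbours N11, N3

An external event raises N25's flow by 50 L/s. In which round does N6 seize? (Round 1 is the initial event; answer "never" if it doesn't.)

3

Round 1 — N25 at 190 > 160. N25 seizes.
  N25 sheds 190 L/s to N13, N3: 95 each.
    N13: 140+95 = 235 > 160
    N3: 70+95 = 165 > 120
Round 2 — N13, N3 seize.
  N13 sheds 235 L/s: no online neighbours, lost.
  N3 sheds 165 L/s to N23, N6: 82 each (1 lost).
    N23: 110+82 = 192 > 140
    N6: 140+82 = 222 > 160
Round 3 — N23, N6 seize.
  N23 sheds 192 L/s: no online neighbours, lost.
  N6 sheds 222 L/s to N11: 222 each.
    N11: 40+222 = 262 > 70
Round 4 — N11 seizes.
  N11 sheds 262 L/s: no online neighbours, lost.
No further seizures.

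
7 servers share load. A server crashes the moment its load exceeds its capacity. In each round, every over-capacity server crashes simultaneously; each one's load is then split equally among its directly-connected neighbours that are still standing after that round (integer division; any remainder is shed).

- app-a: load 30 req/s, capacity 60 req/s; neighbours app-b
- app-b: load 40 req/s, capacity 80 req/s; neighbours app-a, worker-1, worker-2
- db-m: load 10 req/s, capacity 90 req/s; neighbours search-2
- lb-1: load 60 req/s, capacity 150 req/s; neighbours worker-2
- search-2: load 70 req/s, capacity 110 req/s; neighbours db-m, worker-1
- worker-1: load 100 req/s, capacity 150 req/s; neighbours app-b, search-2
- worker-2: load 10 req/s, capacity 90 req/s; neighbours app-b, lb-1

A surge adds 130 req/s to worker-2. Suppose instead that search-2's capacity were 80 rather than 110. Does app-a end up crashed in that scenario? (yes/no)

With search-2's capacity at 80:
Round 1 — worker-2 at 140 > 90. worker-2 crashes.
  worker-2 sheds 140 req/s to app-b, lb-1: 70 each.
    app-b: 40+70 = 110 > 80
    lb-1: 60+70 = 130 ≤ 150
Round 2 — app-b crashes.
  app-b sheds 110 req/s to app-a, worker-1: 55 each.
    app-a: 30+55 = 85 > 60
    worker-1: 100+55 = 155 > 150
Round 3 — app-a, worker-1 crash.
  app-a sheds 85 req/s: no online neighbours, lost.
  worker-1 sheds 155 req/s to search-2: 155 each.
    search-2: 70+155 = 225 > 80
Round 4 — search-2 crashes.
  search-2 sheds 225 req/s to db-m: 225 each.
    db-m: 10+225 = 235 > 90
Round 5 — db-m crashes.
  db-m sheds 235 req/s: no online neighbours, lost.
No further crashes.

yes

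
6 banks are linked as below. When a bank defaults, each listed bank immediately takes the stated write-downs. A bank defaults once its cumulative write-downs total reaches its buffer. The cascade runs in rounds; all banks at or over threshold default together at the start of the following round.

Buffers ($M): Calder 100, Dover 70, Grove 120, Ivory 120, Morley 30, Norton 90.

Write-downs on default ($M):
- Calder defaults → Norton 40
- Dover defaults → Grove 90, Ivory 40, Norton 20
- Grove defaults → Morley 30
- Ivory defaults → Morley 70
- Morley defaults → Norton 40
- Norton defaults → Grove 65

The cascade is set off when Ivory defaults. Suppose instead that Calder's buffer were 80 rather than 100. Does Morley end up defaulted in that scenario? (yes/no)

yes

With Calder's buffer at 80:
Round 1 — Ivory defaults (initial).
  Morley: +70 → 70 ≥ 30
Round 2 — Morley defaults.
  Norton: +40 → 40 < 90
No further defaults.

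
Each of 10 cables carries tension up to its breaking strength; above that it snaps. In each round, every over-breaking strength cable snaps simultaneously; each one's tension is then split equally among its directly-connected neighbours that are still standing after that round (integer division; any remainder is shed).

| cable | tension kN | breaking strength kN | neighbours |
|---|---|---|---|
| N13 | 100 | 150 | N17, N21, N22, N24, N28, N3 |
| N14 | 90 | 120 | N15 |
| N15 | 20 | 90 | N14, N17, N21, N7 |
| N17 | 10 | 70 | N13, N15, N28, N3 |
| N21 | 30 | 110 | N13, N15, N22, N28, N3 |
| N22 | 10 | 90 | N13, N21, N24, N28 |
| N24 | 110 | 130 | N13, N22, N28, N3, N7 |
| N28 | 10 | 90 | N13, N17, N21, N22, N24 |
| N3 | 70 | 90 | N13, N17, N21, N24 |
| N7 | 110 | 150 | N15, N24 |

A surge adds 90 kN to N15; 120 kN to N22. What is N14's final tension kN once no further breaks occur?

Round 1 — N15 at 110 > 90; N22 at 130 > 90. N15, N22 snap.
  N15 sheds 110 kN to N14, N17, N21, N7: 27 each (2 lost).
    N14: 90+27 = 117 ≤ 120
    N17: 10+27 = 37 ≤ 70
    N21: 30+27 = 57 ≤ 110
    N7: 110+27 = 137 ≤ 150
  N22 sheds 130 kN to N13, N21, N24, N28: 32 each (2 lost).
    N13: 100+32 = 132 ≤ 150
    N21: 57+32 = 89 ≤ 110
    N24: 110+32 = 142 > 130
    N28: 10+32 = 42 ≤ 90
Round 2 — N24 snaps.
  N24 sheds 142 kN to N13, N28, N3, N7: 35 each (2 lost).
    N13: 132+35 = 167 > 150
    N28: 42+35 = 77 ≤ 90
    N3: 70+35 = 105 > 90
    N7: 137+35 = 172 > 150
Round 3 — N13, N3, N7 snap.
  N13 sheds 167 kN to N17, N21, N28: 55 each (2 lost).
    N17: 37+55 = 92 > 70
    N21: 89+55 = 144 > 110
    N28: 77+55 = 132 > 90
  N3 sheds 105 kN to N17, N21: 52 each (1 lost).
    N17: 92+52 = 144 > 70
    N21: 144+52 = 196 > 110
  N7 sheds 172 kN: no online neighbours, lost.
Round 4 — N17, N21, N28 snap.
  N17 sheds 144 kN: no online neighbours, lost.
  N21 sheds 196 kN: no online neighbours, lost.
  N28 sheds 132 kN: no online neighbours, lost.
No further breaks.

117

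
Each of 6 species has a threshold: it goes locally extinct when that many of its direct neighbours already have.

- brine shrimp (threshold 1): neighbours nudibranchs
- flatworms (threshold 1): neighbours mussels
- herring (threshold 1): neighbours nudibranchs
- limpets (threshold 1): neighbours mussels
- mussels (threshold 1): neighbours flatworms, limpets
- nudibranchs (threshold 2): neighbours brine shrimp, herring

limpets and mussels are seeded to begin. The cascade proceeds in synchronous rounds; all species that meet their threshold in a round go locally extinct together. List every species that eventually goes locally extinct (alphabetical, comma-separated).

Round 1 — limpets, mussels go locally extinct (initial).
Round 2 — checking thresholds:
  flatworms: 1 of 1 neighbours ≥ 1, goes locally extinct.
Round 3 — no new extinctions; cascade stops.

flatworms, limpets, mussels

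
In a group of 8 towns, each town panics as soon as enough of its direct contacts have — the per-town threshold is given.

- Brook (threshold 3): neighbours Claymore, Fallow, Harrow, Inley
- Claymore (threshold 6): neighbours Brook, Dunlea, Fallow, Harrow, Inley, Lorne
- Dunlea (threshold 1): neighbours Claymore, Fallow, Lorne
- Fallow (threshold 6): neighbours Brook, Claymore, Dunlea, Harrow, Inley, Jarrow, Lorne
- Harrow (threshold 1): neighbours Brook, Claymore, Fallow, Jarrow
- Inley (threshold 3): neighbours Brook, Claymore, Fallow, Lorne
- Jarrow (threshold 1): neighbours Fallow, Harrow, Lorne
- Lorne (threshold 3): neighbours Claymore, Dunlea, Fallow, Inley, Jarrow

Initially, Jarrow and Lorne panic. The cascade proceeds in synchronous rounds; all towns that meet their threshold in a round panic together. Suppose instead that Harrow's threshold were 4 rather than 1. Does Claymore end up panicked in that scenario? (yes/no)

With Harrow's threshold at 4:
Round 1 — Jarrow, Lorne panic (initial).
Round 2 — checking thresholds:
  Claymore: 1 of 6 neighbours < 6, below threshold.
  Dunlea: 1 of 3 neighbours ≥ 1, panics.
  Fallow: 2 of 7 neighbours < 6, below threshold.
  Harrow: 1 of 4 neighbours < 4, below threshold.
  Inley: 1 of 4 neighbours < 3, below threshold.
Round 3 — no new panics; cascade stops.

no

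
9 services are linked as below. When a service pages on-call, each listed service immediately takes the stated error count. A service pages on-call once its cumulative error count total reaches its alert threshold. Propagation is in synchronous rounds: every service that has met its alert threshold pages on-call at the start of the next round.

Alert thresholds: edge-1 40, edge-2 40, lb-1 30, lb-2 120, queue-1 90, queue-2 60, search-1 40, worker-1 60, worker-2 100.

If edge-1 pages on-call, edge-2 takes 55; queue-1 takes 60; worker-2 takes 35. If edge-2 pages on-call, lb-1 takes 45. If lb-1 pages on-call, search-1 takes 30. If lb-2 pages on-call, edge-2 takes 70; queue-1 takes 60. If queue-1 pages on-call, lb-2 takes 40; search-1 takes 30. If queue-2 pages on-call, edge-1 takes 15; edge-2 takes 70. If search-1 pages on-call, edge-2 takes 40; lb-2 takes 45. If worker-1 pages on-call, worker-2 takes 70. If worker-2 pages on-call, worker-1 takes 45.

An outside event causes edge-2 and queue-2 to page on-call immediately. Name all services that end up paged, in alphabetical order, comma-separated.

Round 1 — edge-2, queue-2 page on-call (initial).
  edge-1: +15 → 15 < 40
  lb-1: +45 → 45 ≥ 30
Round 2 — lb-1 pages on-call.
  search-1: +30 → 30 < 40
No further pages.

edge-2, lb-1, queue-2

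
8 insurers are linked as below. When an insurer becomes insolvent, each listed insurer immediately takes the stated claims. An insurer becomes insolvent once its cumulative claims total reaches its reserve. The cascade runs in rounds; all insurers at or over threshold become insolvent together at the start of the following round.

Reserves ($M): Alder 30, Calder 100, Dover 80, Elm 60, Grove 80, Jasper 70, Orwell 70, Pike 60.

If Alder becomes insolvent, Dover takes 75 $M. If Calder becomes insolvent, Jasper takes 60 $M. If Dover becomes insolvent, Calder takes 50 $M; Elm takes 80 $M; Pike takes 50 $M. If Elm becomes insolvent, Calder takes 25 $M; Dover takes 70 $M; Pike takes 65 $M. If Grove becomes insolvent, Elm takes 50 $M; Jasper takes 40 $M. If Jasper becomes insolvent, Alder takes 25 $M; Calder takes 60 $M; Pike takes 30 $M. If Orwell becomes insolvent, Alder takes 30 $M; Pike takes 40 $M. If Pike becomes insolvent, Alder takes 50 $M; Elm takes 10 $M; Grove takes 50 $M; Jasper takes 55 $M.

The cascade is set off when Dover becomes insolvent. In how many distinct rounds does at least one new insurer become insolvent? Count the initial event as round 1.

Round 1 — Dover becomes insolvent (initial).
  Calder: +50 → 50 < 100
  Elm: +80 → 80 ≥ 60
  Pike: +50 → 50 < 60
Round 2 — Elm becomes insolvent.
  Calder: +25 → 75 < 100
  Pike: +65 → 115 ≥ 60
Round 3 — Pike becomes insolvent.
  Alder: +50 → 50 ≥ 30
  Grove: +50 → 50 < 80
  Jasper: +55 → 55 < 70
Round 4 — Alder becomes insolvent.
No further insolvencies.

4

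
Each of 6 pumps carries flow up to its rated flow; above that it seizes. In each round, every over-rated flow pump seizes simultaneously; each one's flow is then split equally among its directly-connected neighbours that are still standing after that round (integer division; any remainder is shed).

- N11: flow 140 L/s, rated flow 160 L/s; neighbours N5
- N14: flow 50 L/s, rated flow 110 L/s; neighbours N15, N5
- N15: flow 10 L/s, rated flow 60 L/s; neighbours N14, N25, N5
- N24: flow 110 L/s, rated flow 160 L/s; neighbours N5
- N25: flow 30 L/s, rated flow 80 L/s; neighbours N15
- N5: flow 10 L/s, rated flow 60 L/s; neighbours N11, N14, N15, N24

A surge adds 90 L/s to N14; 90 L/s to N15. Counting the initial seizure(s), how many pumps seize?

Round 1 — N14 at 140 > 110; N15 at 100 > 60. N14, N15 seize.
  N14 sheds 140 L/s to N5: 140 each.
    N5: 10+140 = 150 > 60
  N15 sheds 100 L/s to N25, N5: 50 each.
    N25: 30+50 = 80 ≤ 80
    N5: 150+50 = 200 > 60
Round 2 — N5 seizes.
  N5 sheds 200 L/s to N11, N24: 100 each.
    N11: 140+100 = 240 > 160
    N24: 110+100 = 210 > 160
Round 3 — N11, N24 seize.
  N11 sheds 240 L/s: no online neighbours, lost.
  N24 sheds 210 L/s: no online neighbours, lost.
No further seizures.

5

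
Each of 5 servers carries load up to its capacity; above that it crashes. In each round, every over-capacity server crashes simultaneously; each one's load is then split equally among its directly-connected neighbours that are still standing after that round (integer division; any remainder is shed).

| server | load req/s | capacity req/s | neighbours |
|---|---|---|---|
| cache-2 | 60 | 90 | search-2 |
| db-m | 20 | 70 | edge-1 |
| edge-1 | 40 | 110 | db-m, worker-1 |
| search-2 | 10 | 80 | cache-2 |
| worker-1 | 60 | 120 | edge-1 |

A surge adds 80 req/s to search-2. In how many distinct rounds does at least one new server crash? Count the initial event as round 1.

Round 1 — search-2 at 90 > 80. search-2 crashes.
  search-2 sheds 90 req/s to cache-2: 90 each.
    cache-2: 60+90 = 150 > 90
Round 2 — cache-2 crashes.
  cache-2 sheds 150 req/s: no online neighbours, lost.
No further crashes.

2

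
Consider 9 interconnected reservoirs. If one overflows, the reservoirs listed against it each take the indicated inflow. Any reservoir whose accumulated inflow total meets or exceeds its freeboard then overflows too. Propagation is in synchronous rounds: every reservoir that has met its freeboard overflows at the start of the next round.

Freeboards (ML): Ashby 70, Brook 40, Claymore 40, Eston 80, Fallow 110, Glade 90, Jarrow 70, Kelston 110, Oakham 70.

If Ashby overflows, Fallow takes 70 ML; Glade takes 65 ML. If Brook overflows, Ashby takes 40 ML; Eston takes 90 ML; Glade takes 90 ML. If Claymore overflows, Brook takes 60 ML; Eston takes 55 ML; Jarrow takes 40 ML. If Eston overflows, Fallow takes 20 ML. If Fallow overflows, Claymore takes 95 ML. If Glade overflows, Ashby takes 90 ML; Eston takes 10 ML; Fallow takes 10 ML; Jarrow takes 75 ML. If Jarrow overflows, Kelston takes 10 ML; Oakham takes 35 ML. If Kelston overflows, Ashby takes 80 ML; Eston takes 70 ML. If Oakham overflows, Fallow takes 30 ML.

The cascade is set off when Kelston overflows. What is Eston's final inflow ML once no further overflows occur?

70

Round 1 — Kelston overflows (initial).
  Ashby: +80 → 80 ≥ 70
  Eston: +70 → 70 < 80
Round 2 — Ashby overflows.
  Fallow: +70 → 70 < 110
  Glade: +65 → 65 < 90
No further overflows.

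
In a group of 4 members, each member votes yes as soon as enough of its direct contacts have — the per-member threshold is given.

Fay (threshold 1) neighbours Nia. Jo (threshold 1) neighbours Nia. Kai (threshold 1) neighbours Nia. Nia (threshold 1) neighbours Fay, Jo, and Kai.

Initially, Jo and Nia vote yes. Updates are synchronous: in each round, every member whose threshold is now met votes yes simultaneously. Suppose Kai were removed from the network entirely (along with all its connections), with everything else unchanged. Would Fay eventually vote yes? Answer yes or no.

With Kai removed:
Round 1 — Jo, Nia vote yes (initial).
Round 2 — checking thresholds:
  Fay: 1 of 1 neighbours ≥ 1, votes yes.
Round 3 — no new yes votes; cascade stops.

yes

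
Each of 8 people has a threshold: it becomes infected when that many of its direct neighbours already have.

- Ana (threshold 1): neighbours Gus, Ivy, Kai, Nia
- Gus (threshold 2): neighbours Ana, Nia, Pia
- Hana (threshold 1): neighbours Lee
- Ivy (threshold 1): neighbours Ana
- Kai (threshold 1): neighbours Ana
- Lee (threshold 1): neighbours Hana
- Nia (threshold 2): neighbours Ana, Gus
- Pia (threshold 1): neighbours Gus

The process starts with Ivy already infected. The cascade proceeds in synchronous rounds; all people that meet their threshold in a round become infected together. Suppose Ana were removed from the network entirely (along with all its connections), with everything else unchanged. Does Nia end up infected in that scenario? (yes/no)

With Ana removed:
Round 1 — Ivy becomes infected (initial).
Round 2 — no new infections; cascade stops.

no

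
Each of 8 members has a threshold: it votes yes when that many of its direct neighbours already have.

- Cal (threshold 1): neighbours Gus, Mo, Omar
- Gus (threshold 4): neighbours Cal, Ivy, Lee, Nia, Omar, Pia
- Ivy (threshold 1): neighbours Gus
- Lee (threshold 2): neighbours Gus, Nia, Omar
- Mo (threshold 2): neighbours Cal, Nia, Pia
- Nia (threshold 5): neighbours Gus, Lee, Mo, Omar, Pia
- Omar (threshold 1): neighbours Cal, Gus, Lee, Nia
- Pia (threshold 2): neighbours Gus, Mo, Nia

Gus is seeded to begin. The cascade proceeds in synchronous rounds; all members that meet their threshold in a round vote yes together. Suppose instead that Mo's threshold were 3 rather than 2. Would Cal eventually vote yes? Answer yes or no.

yes

With Mo's threshold at 3:
Round 1 — Gus votes yes (initial).
Round 2 — checking thresholds:
  Cal: 1 of 3 neighbours ≥ 1, votes yes.
  Ivy: 1 of 1 neighbours ≥ 1, votes yes.
  Lee: 1 of 3 neighbours < 2, not yet.
  Nia: 1 of 5 neighbours < 5, not yet.
  Omar: 1 of 4 neighbours ≥ 1, votes yes.
  Pia: 1 of 3 neighbours < 2, not yet.
Round 3 — checking thresholds:
  Lee: 2 of 3 neighbours ≥ 2, votes yes.
  Mo: 1 of 3 neighbours < 3, not yet.
  Nia: 2 of 5 neighbours < 5, not yet.
  Pia: 1 of 3 neighbours < 2, not yet.
Round 4 — no new yes votes; cascade stops.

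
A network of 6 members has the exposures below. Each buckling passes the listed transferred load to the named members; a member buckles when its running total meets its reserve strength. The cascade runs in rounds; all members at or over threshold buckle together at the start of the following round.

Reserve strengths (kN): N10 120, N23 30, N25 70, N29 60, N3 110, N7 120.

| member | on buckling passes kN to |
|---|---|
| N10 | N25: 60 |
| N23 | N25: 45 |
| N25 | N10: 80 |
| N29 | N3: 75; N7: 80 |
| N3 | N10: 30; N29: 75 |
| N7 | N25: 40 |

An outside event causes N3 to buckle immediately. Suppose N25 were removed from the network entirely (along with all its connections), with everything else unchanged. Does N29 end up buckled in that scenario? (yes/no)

With N25 removed:
Round 1 — N3 buckles (initial).
  N10: +30 → 30 < 120
  N29: +75 → 75 ≥ 60
Round 2 — N29 buckles.
  N7: +80 → 80 < 120
No further bucklings.

yes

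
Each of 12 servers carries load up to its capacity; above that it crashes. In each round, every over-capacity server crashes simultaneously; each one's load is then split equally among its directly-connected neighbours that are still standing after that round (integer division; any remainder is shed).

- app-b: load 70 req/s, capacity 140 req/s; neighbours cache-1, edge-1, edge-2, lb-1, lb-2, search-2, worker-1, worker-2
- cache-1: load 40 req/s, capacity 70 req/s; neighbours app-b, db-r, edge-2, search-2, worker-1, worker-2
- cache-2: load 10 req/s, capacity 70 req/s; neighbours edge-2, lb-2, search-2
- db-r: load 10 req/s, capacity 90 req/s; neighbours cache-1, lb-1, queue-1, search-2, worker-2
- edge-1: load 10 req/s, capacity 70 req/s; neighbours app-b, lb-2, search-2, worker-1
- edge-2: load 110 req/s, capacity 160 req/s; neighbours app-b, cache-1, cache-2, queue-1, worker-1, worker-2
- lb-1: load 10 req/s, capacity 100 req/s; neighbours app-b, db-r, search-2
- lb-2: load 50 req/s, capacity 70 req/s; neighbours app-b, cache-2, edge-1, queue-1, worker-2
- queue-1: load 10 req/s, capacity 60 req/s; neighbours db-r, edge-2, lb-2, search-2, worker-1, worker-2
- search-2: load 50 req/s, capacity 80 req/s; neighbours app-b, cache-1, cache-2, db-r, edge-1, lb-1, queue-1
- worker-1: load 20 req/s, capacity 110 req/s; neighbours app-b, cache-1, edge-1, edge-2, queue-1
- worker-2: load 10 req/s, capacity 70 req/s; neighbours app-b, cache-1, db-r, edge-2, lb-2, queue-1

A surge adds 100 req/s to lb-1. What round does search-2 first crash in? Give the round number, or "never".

2

Round 1 — lb-1 at 110 > 100. lb-1 crashes.
  lb-1 sheds 110 req/s to app-b, db-r, search-2: 36 each (2 lost).
    app-b: 70+36 = 106 ≤ 140
    db-r: 10+36 = 46 ≤ 90
    search-2: 50+36 = 86 > 80
Round 2 — search-2 crashes.
  search-2 sheds 86 req/s to app-b, cache-1, cache-2, db-r, edge-1, queue-1: 14 each (2 lost).
    app-b: 106+14 = 120 ≤ 140
    cache-1: 40+14 = 54 ≤ 70
    cache-2: 10+14 = 24 ≤ 70
    db-r: 46+14 = 60 ≤ 90
    edge-1: 10+14 = 24 ≤ 70
    queue-1: 10+14 = 24 ≤ 60
No further crashes.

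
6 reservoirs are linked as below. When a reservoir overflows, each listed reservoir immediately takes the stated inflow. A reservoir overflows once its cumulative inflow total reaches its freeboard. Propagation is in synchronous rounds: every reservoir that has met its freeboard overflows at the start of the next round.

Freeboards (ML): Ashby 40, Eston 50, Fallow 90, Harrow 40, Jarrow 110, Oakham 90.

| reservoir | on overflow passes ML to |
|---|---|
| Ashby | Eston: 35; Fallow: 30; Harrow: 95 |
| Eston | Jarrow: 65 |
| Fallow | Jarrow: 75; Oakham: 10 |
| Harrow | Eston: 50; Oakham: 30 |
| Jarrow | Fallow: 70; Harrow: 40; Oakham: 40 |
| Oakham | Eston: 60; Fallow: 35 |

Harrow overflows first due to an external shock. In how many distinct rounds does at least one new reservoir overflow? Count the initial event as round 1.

Round 1 — Harrow overflows (initial).
  Eston: +50 → 50 ≥ 50
  Oakham: +30 → 30 < 90
Round 2 — Eston overflows.
  Jarrow: +65 → 65 < 110
No further overflows.

2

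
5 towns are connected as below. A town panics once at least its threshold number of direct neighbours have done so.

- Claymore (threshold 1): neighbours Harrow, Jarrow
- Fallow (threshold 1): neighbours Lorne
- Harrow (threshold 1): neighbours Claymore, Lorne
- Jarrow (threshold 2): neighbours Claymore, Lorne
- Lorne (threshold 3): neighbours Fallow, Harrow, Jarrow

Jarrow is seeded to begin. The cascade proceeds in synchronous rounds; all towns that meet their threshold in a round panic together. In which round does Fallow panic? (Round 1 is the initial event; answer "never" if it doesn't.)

Round 1 — Jarrow panics (initial).
Round 2 — checking thresholds:
  Claymore: 1 of 2 neighbours ≥ 1, panics.
  Lorne: 1 of 3 neighbours < 3, not yet.
Round 3 — checking thresholds:
  Harrow: 1 of 2 neighbours ≥ 1, panics.
  Lorne: 1 of 3 neighbours < 3, not yet.
Round 4 — no new panics; cascade stops.

never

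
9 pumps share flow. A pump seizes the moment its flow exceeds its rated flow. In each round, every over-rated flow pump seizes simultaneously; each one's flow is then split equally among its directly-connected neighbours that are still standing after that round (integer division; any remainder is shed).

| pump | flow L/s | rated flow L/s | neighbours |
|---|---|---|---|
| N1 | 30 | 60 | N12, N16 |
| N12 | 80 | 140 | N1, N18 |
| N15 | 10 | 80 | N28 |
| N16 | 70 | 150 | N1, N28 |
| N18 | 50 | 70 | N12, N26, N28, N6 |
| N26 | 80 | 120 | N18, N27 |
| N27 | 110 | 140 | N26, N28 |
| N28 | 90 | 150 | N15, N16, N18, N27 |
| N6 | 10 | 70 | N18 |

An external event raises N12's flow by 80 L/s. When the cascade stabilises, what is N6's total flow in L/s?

Round 1 — N12 at 160 > 140. N12 seizes.
  N12 sheds 160 L/s to N1, N18: 80 each.
    N1: 30+80 = 110 > 60
    N18: 50+80 = 130 > 70
Round 2 — N1, N18 seize.
  N1 sheds 110 L/s to N16: 110 each.
    N16: 70+110 = 180 > 150
  N18 sheds 130 L/s to N26, N28, N6: 43 each (1 lost).
    N26: 80+43 = 123 > 120
    N28: 90+43 = 133 ≤ 150
    N6: 10+43 = 53 ≤ 70
Round 3 — N16, N26 seize.
  N16 sheds 180 L/s to N28: 180 each.
    N28: 133+180 = 313 > 150
  N26 sheds 123 L/s to N27: 123 each.
    N27: 110+123 = 233 > 140
Round 4 — N27, N28 seize.
  N27 sheds 233 L/s: no online neighbours, lost.
  N28 sheds 313 L/s to N15: 313 each.
    N15: 10+313 = 323 > 80
Round 5 — N15 seizes.
  N15 sheds 323 L/s: no online neighbours, lost.
No further seizures.

53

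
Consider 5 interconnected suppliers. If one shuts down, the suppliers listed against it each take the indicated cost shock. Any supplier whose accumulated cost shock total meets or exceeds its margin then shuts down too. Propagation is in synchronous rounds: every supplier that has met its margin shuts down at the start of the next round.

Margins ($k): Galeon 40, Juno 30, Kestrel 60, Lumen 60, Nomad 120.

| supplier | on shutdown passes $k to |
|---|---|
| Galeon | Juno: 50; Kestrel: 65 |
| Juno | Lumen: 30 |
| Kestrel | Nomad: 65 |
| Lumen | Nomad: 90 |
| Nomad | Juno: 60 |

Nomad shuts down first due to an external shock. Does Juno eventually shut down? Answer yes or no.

Round 1 — Nomad shuts down (initial).
  Juno: +60 → 60 ≥ 30
Round 2 — Juno shuts down.
  Lumen: +30 → 30 < 60
No further shutdowns.

yes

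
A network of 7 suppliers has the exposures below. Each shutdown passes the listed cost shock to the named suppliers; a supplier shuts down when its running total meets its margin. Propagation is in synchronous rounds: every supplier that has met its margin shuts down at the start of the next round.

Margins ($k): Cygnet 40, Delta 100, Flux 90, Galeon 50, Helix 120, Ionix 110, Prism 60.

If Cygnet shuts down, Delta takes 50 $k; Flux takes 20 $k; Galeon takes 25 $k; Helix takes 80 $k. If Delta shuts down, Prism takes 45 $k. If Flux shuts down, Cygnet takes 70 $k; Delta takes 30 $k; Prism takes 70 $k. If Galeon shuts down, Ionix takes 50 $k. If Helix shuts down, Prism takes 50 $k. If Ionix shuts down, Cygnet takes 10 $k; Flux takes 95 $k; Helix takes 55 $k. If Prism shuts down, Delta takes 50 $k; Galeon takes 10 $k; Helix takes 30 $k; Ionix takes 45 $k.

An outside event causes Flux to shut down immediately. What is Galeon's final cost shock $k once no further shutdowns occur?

Round 1 — Flux shuts down (initial).
  Cygnet: +70 → 70 ≥ 40
  Delta: +30 → 30 < 100
  Prism: +70 → 70 ≥ 60
Round 2 — Cygnet, Prism shut down.
  Delta: +50+50 → 130 ≥ 100
  Galeon: +25+10 → 35 < 50
  Helix: +80+30 → 110 < 120
  Ionix: +45 → 45 < 110
Round 3 — Delta shuts down.
No further shutdowns.

35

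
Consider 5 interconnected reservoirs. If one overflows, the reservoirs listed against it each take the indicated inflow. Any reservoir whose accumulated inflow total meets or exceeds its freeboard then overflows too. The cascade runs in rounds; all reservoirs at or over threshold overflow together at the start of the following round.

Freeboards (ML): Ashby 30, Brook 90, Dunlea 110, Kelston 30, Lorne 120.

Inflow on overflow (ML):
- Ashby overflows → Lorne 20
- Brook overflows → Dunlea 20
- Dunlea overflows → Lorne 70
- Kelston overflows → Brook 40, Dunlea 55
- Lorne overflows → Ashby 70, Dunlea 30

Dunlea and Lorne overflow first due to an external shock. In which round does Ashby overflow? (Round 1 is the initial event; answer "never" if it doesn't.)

Round 1 — Dunlea, Lorne overflow (initial).
  Ashby: +70 → 70 ≥ 30
Round 2 — Ashby overflows.
No further overflows.

2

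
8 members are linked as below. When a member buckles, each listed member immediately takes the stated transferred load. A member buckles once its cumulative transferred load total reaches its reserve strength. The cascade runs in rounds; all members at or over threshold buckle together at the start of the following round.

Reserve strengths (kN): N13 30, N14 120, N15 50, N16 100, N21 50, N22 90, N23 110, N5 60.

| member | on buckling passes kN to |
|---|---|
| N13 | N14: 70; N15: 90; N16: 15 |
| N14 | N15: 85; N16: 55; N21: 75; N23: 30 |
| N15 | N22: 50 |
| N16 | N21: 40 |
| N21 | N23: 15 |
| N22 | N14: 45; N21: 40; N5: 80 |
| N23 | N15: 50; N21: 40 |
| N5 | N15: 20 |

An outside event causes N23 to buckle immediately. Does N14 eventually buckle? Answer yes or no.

Round 1 — N23 buckles (initial).
  N15: +50 → 50 ≥ 50
  N21: +40 → 40 < 50
Round 2 — N15 buckles.
  N22: +50 → 50 < 90
No further bucklings.

no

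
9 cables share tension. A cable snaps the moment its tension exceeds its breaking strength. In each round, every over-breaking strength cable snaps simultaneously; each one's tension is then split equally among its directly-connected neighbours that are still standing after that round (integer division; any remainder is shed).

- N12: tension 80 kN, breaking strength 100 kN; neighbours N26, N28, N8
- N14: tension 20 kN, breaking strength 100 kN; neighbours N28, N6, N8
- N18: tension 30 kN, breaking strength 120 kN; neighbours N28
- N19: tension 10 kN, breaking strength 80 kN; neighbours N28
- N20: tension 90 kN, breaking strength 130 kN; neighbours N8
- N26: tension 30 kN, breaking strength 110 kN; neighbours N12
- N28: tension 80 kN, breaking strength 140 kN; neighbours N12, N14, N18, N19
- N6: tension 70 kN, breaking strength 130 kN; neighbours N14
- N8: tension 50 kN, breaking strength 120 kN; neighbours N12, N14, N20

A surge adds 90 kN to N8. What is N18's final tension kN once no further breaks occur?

77

Round 1 — N8 at 140 > 120. N8 snaps.
  N8 sheds 140 kN to N12, N14, N20: 46 each (2 lost).
    N12: 80+46 = 126 > 100
    N14: 20+46 = 66 ≤ 100
    N20: 90+46 = 136 > 130
Round 2 — N12, N20 snap.
  N12 sheds 126 kN to N26, N28: 63 each.
    N26: 30+63 = 93 ≤ 110
    N28: 80+63 = 143 > 140
  N20 sheds 136 kN: no online neighbours, lost.
Round 3 — N28 snaps.
  N28 sheds 143 kN to N14, N18, N19: 47 each (2 lost).
    N14: 66+47 = 113 > 100
    N18: 30+47 = 77 ≤ 120
    N19: 10+47 = 57 ≤ 80
Round 4 — N14 snaps.
  N14 sheds 113 kN to N6: 113 each.
    N6: 70+113 = 183 > 130
Round 5 — N6 snaps.
  N6 sheds 183 kN: no online neighbours, lost.
No further breaks.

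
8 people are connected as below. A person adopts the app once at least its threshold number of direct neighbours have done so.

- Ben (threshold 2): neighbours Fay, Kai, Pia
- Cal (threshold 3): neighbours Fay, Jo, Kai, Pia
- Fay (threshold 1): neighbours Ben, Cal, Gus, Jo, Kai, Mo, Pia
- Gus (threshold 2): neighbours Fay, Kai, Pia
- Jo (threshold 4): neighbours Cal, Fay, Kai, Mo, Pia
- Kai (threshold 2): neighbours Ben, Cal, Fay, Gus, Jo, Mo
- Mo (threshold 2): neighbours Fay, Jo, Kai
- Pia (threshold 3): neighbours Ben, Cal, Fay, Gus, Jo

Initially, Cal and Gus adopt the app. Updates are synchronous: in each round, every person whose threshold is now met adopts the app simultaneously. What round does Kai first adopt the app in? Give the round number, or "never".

2

Round 1 — Cal, Gus adopt the app (initial).
Round 2 — checking thresholds:
  Fay: 2 of 7 neighbours ≥ 1, adopts the app.
  Jo: 1 of 5 neighbours < 4, below threshold.
  Kai: 2 of 6 neighbours ≥ 2, adopts the app.
  Pia: 2 of 5 neighbours < 3, below threshold.
Round 3 — checking thresholds:
  Ben: 2 of 3 neighbours ≥ 2, adopts the app.
  Jo: 3 of 5 neighbours < 4, below threshold.
  Mo: 2 of 3 neighbours ≥ 2, adopts the app.
  Pia: 3 of 5 neighbours ≥ 3, adopts the app.
Round 4 — checking thresholds:
  Jo: 5 of 5 neighbours ≥ 4, adopts the app.
Round 5 — no new adoptions; cascade stops.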